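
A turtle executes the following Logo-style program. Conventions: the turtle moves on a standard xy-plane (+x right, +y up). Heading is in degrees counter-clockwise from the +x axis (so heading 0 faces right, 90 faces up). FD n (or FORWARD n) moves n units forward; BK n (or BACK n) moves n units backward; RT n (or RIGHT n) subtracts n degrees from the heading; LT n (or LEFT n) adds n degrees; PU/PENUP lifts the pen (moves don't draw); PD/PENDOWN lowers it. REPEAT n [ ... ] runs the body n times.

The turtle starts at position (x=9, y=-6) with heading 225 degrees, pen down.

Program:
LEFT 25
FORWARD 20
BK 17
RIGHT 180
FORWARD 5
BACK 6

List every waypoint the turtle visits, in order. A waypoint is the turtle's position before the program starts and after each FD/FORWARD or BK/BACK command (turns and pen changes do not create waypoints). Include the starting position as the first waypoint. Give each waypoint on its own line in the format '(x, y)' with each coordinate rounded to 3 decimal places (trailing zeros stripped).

Executing turtle program step by step:
Start: pos=(9,-6), heading=225, pen down
LT 25: heading 225 -> 250
FD 20: (9,-6) -> (2.16,-24.794) [heading=250, draw]
BK 17: (2.16,-24.794) -> (7.974,-8.819) [heading=250, draw]
RT 180: heading 250 -> 70
FD 5: (7.974,-8.819) -> (9.684,-4.121) [heading=70, draw]
BK 6: (9.684,-4.121) -> (7.632,-9.759) [heading=70, draw]
Final: pos=(7.632,-9.759), heading=70, 4 segment(s) drawn
Waypoints (5 total):
(9, -6)
(2.16, -24.794)
(7.974, -8.819)
(9.684, -4.121)
(7.632, -9.759)

Answer: (9, -6)
(2.16, -24.794)
(7.974, -8.819)
(9.684, -4.121)
(7.632, -9.759)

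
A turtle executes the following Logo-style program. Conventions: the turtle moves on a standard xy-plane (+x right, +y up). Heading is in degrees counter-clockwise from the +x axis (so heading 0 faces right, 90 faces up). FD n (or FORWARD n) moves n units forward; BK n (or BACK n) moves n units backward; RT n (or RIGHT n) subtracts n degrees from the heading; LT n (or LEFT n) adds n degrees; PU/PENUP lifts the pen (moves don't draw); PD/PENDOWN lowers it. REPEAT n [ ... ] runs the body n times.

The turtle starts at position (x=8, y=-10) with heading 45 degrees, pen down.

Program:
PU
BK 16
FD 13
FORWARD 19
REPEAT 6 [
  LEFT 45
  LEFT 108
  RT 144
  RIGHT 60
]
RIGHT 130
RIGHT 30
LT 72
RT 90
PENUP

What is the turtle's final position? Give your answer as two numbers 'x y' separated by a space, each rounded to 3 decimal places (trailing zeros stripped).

Answer: 19.314 1.314

Derivation:
Executing turtle program step by step:
Start: pos=(8,-10), heading=45, pen down
PU: pen up
BK 16: (8,-10) -> (-3.314,-21.314) [heading=45, move]
FD 13: (-3.314,-21.314) -> (5.879,-12.121) [heading=45, move]
FD 19: (5.879,-12.121) -> (19.314,1.314) [heading=45, move]
REPEAT 6 [
  -- iteration 1/6 --
  LT 45: heading 45 -> 90
  LT 108: heading 90 -> 198
  RT 144: heading 198 -> 54
  RT 60: heading 54 -> 354
  -- iteration 2/6 --
  LT 45: heading 354 -> 39
  LT 108: heading 39 -> 147
  RT 144: heading 147 -> 3
  RT 60: heading 3 -> 303
  -- iteration 3/6 --
  LT 45: heading 303 -> 348
  LT 108: heading 348 -> 96
  RT 144: heading 96 -> 312
  RT 60: heading 312 -> 252
  -- iteration 4/6 --
  LT 45: heading 252 -> 297
  LT 108: heading 297 -> 45
  RT 144: heading 45 -> 261
  RT 60: heading 261 -> 201
  -- iteration 5/6 --
  LT 45: heading 201 -> 246
  LT 108: heading 246 -> 354
  RT 144: heading 354 -> 210
  RT 60: heading 210 -> 150
  -- iteration 6/6 --
  LT 45: heading 150 -> 195
  LT 108: heading 195 -> 303
  RT 144: heading 303 -> 159
  RT 60: heading 159 -> 99
]
RT 130: heading 99 -> 329
RT 30: heading 329 -> 299
LT 72: heading 299 -> 11
RT 90: heading 11 -> 281
PU: pen up
Final: pos=(19.314,1.314), heading=281, 0 segment(s) drawn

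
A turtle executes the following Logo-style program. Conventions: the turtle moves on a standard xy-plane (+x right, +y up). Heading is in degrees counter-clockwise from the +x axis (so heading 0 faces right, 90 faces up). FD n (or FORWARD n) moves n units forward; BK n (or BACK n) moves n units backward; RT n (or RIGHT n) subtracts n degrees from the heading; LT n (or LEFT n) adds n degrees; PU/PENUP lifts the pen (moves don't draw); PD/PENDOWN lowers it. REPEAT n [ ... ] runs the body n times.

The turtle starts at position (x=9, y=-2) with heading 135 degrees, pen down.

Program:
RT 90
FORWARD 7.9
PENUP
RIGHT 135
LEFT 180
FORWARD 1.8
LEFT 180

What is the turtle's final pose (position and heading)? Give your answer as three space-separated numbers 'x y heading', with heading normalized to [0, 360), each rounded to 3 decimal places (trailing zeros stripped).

Executing turtle program step by step:
Start: pos=(9,-2), heading=135, pen down
RT 90: heading 135 -> 45
FD 7.9: (9,-2) -> (14.586,3.586) [heading=45, draw]
PU: pen up
RT 135: heading 45 -> 270
LT 180: heading 270 -> 90
FD 1.8: (14.586,3.586) -> (14.586,5.386) [heading=90, move]
LT 180: heading 90 -> 270
Final: pos=(14.586,5.386), heading=270, 1 segment(s) drawn

Answer: 14.586 5.386 270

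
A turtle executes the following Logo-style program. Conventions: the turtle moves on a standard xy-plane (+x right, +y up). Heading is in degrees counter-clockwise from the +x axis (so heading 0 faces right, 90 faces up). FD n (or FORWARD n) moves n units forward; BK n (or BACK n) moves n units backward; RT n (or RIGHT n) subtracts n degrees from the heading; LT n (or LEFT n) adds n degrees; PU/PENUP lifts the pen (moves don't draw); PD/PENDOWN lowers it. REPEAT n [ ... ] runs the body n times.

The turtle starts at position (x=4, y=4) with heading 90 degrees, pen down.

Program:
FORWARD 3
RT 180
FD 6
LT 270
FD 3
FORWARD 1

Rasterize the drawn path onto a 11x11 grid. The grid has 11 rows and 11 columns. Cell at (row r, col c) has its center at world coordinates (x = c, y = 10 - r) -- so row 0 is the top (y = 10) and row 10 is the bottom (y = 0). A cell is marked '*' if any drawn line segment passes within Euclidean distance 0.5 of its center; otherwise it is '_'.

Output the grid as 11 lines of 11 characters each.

Answer: ___________
___________
___________
____*______
____*______
____*______
____*______
____*______
____*______
*****______
___________

Derivation:
Segment 0: (4,4) -> (4,7)
Segment 1: (4,7) -> (4,1)
Segment 2: (4,1) -> (1,1)
Segment 3: (1,1) -> (0,1)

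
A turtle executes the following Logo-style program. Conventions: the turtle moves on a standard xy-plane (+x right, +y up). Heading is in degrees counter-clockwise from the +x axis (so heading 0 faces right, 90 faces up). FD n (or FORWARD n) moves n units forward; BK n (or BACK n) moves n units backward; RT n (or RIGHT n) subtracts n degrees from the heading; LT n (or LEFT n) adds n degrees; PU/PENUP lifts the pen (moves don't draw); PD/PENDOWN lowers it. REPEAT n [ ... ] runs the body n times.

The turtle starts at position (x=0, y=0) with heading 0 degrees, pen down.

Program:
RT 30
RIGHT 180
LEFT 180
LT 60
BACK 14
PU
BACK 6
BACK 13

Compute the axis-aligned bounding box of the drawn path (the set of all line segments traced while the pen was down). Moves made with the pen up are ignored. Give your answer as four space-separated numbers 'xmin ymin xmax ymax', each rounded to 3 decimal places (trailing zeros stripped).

Executing turtle program step by step:
Start: pos=(0,0), heading=0, pen down
RT 30: heading 0 -> 330
RT 180: heading 330 -> 150
LT 180: heading 150 -> 330
LT 60: heading 330 -> 30
BK 14: (0,0) -> (-12.124,-7) [heading=30, draw]
PU: pen up
BK 6: (-12.124,-7) -> (-17.321,-10) [heading=30, move]
BK 13: (-17.321,-10) -> (-28.579,-16.5) [heading=30, move]
Final: pos=(-28.579,-16.5), heading=30, 1 segment(s) drawn

Segment endpoints: x in {-12.124, 0}, y in {-7, 0}
xmin=-12.124, ymin=-7, xmax=0, ymax=0

Answer: -12.124 -7 0 0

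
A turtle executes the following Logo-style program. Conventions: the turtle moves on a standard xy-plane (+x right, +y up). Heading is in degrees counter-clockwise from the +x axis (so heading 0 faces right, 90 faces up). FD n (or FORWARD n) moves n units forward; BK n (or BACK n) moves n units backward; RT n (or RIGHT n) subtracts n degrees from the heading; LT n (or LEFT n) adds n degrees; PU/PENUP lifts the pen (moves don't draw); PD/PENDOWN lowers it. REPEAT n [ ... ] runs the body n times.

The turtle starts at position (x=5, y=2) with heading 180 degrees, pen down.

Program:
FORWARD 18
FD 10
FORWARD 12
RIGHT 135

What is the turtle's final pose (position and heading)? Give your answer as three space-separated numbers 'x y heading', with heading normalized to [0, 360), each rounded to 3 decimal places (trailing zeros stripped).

Executing turtle program step by step:
Start: pos=(5,2), heading=180, pen down
FD 18: (5,2) -> (-13,2) [heading=180, draw]
FD 10: (-13,2) -> (-23,2) [heading=180, draw]
FD 12: (-23,2) -> (-35,2) [heading=180, draw]
RT 135: heading 180 -> 45
Final: pos=(-35,2), heading=45, 3 segment(s) drawn

Answer: -35 2 45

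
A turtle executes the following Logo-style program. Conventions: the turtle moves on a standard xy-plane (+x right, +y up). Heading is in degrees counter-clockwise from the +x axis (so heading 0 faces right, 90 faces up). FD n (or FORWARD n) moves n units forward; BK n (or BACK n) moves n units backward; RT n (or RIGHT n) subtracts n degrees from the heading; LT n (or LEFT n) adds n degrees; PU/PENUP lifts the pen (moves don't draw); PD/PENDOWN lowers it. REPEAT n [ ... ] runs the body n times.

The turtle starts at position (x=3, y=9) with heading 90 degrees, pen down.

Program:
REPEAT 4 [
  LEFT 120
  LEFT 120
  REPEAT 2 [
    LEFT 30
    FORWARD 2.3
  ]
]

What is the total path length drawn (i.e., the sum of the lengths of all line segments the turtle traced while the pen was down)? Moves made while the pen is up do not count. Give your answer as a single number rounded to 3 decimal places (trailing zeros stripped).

Executing turtle program step by step:
Start: pos=(3,9), heading=90, pen down
REPEAT 4 [
  -- iteration 1/4 --
  LT 120: heading 90 -> 210
  LT 120: heading 210 -> 330
  REPEAT 2 [
    -- iteration 1/2 --
    LT 30: heading 330 -> 0
    FD 2.3: (3,9) -> (5.3,9) [heading=0, draw]
    -- iteration 2/2 --
    LT 30: heading 0 -> 30
    FD 2.3: (5.3,9) -> (7.292,10.15) [heading=30, draw]
  ]
  -- iteration 2/4 --
  LT 120: heading 30 -> 150
  LT 120: heading 150 -> 270
  REPEAT 2 [
    -- iteration 1/2 --
    LT 30: heading 270 -> 300
    FD 2.3: (7.292,10.15) -> (8.442,8.158) [heading=300, draw]
    -- iteration 2/2 --
    LT 30: heading 300 -> 330
    FD 2.3: (8.442,8.158) -> (10.434,7.008) [heading=330, draw]
  ]
  -- iteration 3/4 --
  LT 120: heading 330 -> 90
  LT 120: heading 90 -> 210
  REPEAT 2 [
    -- iteration 1/2 --
    LT 30: heading 210 -> 240
    FD 2.3: (10.434,7.008) -> (9.284,5.016) [heading=240, draw]
    -- iteration 2/2 --
    LT 30: heading 240 -> 270
    FD 2.3: (9.284,5.016) -> (9.284,2.716) [heading=270, draw]
  ]
  -- iteration 4/4 --
  LT 120: heading 270 -> 30
  LT 120: heading 30 -> 150
  REPEAT 2 [
    -- iteration 1/2 --
    LT 30: heading 150 -> 180
    FD 2.3: (9.284,2.716) -> (6.984,2.716) [heading=180, draw]
    -- iteration 2/2 --
    LT 30: heading 180 -> 210
    FD 2.3: (6.984,2.716) -> (4.992,1.566) [heading=210, draw]
  ]
]
Final: pos=(4.992,1.566), heading=210, 8 segment(s) drawn

Segment lengths:
  seg 1: (3,9) -> (5.3,9), length = 2.3
  seg 2: (5.3,9) -> (7.292,10.15), length = 2.3
  seg 3: (7.292,10.15) -> (8.442,8.158), length = 2.3
  seg 4: (8.442,8.158) -> (10.434,7.008), length = 2.3
  seg 5: (10.434,7.008) -> (9.284,5.016), length = 2.3
  seg 6: (9.284,5.016) -> (9.284,2.716), length = 2.3
  seg 7: (9.284,2.716) -> (6.984,2.716), length = 2.3
  seg 8: (6.984,2.716) -> (4.992,1.566), length = 2.3
Total = 18.4

Answer: 18.4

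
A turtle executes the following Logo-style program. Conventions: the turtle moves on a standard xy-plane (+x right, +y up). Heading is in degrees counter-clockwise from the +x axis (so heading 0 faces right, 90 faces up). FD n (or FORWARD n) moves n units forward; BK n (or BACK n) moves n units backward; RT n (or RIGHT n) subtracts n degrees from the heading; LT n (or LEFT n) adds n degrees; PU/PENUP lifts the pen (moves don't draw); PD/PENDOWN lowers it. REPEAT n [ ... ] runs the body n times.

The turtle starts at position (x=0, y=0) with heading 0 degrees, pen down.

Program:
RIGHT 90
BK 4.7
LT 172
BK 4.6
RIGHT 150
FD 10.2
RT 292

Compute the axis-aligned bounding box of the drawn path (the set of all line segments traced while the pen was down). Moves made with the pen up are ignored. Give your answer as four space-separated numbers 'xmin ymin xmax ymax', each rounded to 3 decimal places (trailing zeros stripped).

Executing turtle program step by step:
Start: pos=(0,0), heading=0, pen down
RT 90: heading 0 -> 270
BK 4.7: (0,0) -> (0,4.7) [heading=270, draw]
LT 172: heading 270 -> 82
BK 4.6: (0,4.7) -> (-0.64,0.145) [heading=82, draw]
RT 150: heading 82 -> 292
FD 10.2: (-0.64,0.145) -> (3.181,-9.313) [heading=292, draw]
RT 292: heading 292 -> 0
Final: pos=(3.181,-9.313), heading=0, 3 segment(s) drawn

Segment endpoints: x in {-0.64, 0, 0, 3.181}, y in {-9.313, 0, 0.145, 4.7}
xmin=-0.64, ymin=-9.313, xmax=3.181, ymax=4.7

Answer: -0.64 -9.313 3.181 4.7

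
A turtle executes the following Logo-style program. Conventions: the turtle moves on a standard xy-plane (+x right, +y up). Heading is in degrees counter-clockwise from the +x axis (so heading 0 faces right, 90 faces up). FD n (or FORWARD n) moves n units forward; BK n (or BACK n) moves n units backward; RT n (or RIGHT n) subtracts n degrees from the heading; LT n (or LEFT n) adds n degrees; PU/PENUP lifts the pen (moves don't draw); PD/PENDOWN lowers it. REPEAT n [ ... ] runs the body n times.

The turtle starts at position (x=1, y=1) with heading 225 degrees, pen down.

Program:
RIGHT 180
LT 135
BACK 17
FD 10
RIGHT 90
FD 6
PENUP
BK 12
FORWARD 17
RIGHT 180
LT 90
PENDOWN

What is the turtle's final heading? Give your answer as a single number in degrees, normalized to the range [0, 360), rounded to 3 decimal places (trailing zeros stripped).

Executing turtle program step by step:
Start: pos=(1,1), heading=225, pen down
RT 180: heading 225 -> 45
LT 135: heading 45 -> 180
BK 17: (1,1) -> (18,1) [heading=180, draw]
FD 10: (18,1) -> (8,1) [heading=180, draw]
RT 90: heading 180 -> 90
FD 6: (8,1) -> (8,7) [heading=90, draw]
PU: pen up
BK 12: (8,7) -> (8,-5) [heading=90, move]
FD 17: (8,-5) -> (8,12) [heading=90, move]
RT 180: heading 90 -> 270
LT 90: heading 270 -> 0
PD: pen down
Final: pos=(8,12), heading=0, 3 segment(s) drawn

Answer: 0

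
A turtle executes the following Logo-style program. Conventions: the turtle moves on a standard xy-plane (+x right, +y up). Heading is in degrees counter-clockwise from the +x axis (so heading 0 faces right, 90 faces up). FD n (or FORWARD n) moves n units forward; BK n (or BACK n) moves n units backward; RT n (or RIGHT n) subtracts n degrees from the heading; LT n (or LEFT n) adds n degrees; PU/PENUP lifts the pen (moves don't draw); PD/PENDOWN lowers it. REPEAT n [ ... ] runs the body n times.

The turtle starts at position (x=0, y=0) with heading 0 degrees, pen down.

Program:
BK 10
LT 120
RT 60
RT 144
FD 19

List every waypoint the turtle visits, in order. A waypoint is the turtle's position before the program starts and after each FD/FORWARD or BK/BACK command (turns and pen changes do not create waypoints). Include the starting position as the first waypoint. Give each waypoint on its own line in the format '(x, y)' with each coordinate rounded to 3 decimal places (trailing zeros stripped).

Answer: (0, 0)
(-10, 0)
(-8.014, -18.896)

Derivation:
Executing turtle program step by step:
Start: pos=(0,0), heading=0, pen down
BK 10: (0,0) -> (-10,0) [heading=0, draw]
LT 120: heading 0 -> 120
RT 60: heading 120 -> 60
RT 144: heading 60 -> 276
FD 19: (-10,0) -> (-8.014,-18.896) [heading=276, draw]
Final: pos=(-8.014,-18.896), heading=276, 2 segment(s) drawn
Waypoints (3 total):
(0, 0)
(-10, 0)
(-8.014, -18.896)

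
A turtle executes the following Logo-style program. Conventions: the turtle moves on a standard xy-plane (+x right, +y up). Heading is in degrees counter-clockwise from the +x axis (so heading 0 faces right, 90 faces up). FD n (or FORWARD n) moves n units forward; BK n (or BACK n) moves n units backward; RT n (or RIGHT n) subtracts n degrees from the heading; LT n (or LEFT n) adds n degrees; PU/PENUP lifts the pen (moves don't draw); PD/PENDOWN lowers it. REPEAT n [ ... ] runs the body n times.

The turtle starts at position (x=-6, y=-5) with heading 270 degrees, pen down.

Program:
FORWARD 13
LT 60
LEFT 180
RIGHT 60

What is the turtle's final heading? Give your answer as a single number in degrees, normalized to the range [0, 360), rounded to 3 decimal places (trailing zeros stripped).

Executing turtle program step by step:
Start: pos=(-6,-5), heading=270, pen down
FD 13: (-6,-5) -> (-6,-18) [heading=270, draw]
LT 60: heading 270 -> 330
LT 180: heading 330 -> 150
RT 60: heading 150 -> 90
Final: pos=(-6,-18), heading=90, 1 segment(s) drawn

Answer: 90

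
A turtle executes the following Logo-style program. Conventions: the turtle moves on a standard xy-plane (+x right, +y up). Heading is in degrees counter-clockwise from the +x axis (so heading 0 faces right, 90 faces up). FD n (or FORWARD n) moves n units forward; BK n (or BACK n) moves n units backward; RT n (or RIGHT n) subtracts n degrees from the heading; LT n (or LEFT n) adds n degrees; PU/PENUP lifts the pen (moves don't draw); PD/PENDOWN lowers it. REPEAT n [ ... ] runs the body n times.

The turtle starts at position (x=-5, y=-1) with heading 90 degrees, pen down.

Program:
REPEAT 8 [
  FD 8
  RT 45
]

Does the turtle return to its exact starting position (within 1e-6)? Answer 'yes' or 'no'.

Executing turtle program step by step:
Start: pos=(-5,-1), heading=90, pen down
REPEAT 8 [
  -- iteration 1/8 --
  FD 8: (-5,-1) -> (-5,7) [heading=90, draw]
  RT 45: heading 90 -> 45
  -- iteration 2/8 --
  FD 8: (-5,7) -> (0.657,12.657) [heading=45, draw]
  RT 45: heading 45 -> 0
  -- iteration 3/8 --
  FD 8: (0.657,12.657) -> (8.657,12.657) [heading=0, draw]
  RT 45: heading 0 -> 315
  -- iteration 4/8 --
  FD 8: (8.657,12.657) -> (14.314,7) [heading=315, draw]
  RT 45: heading 315 -> 270
  -- iteration 5/8 --
  FD 8: (14.314,7) -> (14.314,-1) [heading=270, draw]
  RT 45: heading 270 -> 225
  -- iteration 6/8 --
  FD 8: (14.314,-1) -> (8.657,-6.657) [heading=225, draw]
  RT 45: heading 225 -> 180
  -- iteration 7/8 --
  FD 8: (8.657,-6.657) -> (0.657,-6.657) [heading=180, draw]
  RT 45: heading 180 -> 135
  -- iteration 8/8 --
  FD 8: (0.657,-6.657) -> (-5,-1) [heading=135, draw]
  RT 45: heading 135 -> 90
]
Final: pos=(-5,-1), heading=90, 8 segment(s) drawn

Start position: (-5, -1)
Final position: (-5, -1)
Distance = 0; < 1e-6 -> CLOSED

Answer: yes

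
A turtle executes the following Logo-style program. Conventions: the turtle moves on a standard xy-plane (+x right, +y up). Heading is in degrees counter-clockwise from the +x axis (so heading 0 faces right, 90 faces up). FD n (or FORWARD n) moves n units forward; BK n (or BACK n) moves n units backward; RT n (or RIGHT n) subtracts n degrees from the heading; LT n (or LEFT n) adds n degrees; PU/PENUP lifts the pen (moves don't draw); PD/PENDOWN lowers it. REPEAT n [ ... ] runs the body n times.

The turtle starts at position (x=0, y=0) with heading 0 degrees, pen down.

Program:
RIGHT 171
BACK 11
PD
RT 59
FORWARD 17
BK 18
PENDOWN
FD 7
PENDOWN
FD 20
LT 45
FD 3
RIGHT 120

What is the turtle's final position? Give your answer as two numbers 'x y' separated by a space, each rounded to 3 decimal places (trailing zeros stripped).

Executing turtle program step by step:
Start: pos=(0,0), heading=0, pen down
RT 171: heading 0 -> 189
BK 11: (0,0) -> (10.865,1.721) [heading=189, draw]
PD: pen down
RT 59: heading 189 -> 130
FD 17: (10.865,1.721) -> (-0.063,14.744) [heading=130, draw]
BK 18: (-0.063,14.744) -> (11.507,0.955) [heading=130, draw]
PD: pen down
FD 7: (11.507,0.955) -> (7.008,6.317) [heading=130, draw]
PD: pen down
FD 20: (7.008,6.317) -> (-5.848,21.638) [heading=130, draw]
LT 45: heading 130 -> 175
FD 3: (-5.848,21.638) -> (-8.836,21.899) [heading=175, draw]
RT 120: heading 175 -> 55
Final: pos=(-8.836,21.899), heading=55, 6 segment(s) drawn

Answer: -8.836 21.899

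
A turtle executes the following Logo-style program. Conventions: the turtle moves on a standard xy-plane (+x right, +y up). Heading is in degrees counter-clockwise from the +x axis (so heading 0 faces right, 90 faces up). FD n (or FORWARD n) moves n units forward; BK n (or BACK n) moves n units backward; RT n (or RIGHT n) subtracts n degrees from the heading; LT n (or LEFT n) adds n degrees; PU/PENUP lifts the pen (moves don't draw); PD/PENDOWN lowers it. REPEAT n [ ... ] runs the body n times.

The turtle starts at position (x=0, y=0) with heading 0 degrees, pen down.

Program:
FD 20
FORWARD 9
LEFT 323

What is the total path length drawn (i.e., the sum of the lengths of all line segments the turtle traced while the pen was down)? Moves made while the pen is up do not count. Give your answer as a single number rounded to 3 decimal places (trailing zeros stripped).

Executing turtle program step by step:
Start: pos=(0,0), heading=0, pen down
FD 20: (0,0) -> (20,0) [heading=0, draw]
FD 9: (20,0) -> (29,0) [heading=0, draw]
LT 323: heading 0 -> 323
Final: pos=(29,0), heading=323, 2 segment(s) drawn

Segment lengths:
  seg 1: (0,0) -> (20,0), length = 20
  seg 2: (20,0) -> (29,0), length = 9
Total = 29

Answer: 29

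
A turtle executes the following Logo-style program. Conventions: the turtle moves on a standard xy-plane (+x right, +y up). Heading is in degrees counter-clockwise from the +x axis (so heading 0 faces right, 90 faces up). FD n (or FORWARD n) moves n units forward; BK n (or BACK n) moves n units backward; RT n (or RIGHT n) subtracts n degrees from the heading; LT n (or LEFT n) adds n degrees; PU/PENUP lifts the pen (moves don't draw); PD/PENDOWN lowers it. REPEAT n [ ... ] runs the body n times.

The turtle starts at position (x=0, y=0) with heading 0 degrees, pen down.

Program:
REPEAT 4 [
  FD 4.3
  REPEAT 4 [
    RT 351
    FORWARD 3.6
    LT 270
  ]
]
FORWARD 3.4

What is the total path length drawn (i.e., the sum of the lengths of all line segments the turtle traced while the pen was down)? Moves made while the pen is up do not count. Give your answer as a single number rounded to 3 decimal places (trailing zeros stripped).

Executing turtle program step by step:
Start: pos=(0,0), heading=0, pen down
REPEAT 4 [
  -- iteration 1/4 --
  FD 4.3: (0,0) -> (4.3,0) [heading=0, draw]
  REPEAT 4 [
    -- iteration 1/4 --
    RT 351: heading 0 -> 9
    FD 3.6: (4.3,0) -> (7.856,0.563) [heading=9, draw]
    LT 270: heading 9 -> 279
    -- iteration 2/4 --
    RT 351: heading 279 -> 288
    FD 3.6: (7.856,0.563) -> (8.968,-2.861) [heading=288, draw]
    LT 270: heading 288 -> 198
    -- iteration 3/4 --
    RT 351: heading 198 -> 207
    FD 3.6: (8.968,-2.861) -> (5.761,-4.495) [heading=207, draw]
    LT 270: heading 207 -> 117
    -- iteration 4/4 --
    RT 351: heading 117 -> 126
    FD 3.6: (5.761,-4.495) -> (3.644,-1.583) [heading=126, draw]
    LT 270: heading 126 -> 36
  ]
  -- iteration 2/4 --
  FD 4.3: (3.644,-1.583) -> (7.123,0.945) [heading=36, draw]
  REPEAT 4 [
    -- iteration 1/4 --
    RT 351: heading 36 -> 45
    FD 3.6: (7.123,0.945) -> (9.669,3.491) [heading=45, draw]
    LT 270: heading 45 -> 315
    -- iteration 2/4 --
    RT 351: heading 315 -> 324
    FD 3.6: (9.669,3.491) -> (12.581,1.374) [heading=324, draw]
    LT 270: heading 324 -> 234
    -- iteration 3/4 --
    RT 351: heading 234 -> 243
    FD 3.6: (12.581,1.374) -> (10.947,-1.833) [heading=243, draw]
    LT 270: heading 243 -> 153
    -- iteration 4/4 --
    RT 351: heading 153 -> 162
    FD 3.6: (10.947,-1.833) -> (7.523,-0.721) [heading=162, draw]
    LT 270: heading 162 -> 72
  ]
  -- iteration 3/4 --
  FD 4.3: (7.523,-0.721) -> (8.852,3.369) [heading=72, draw]
  REPEAT 4 [
    -- iteration 1/4 --
    RT 351: heading 72 -> 81
    FD 3.6: (8.852,3.369) -> (9.415,6.925) [heading=81, draw]
    LT 270: heading 81 -> 351
    -- iteration 2/4 --
    RT 351: heading 351 -> 0
    FD 3.6: (9.415,6.925) -> (13.015,6.925) [heading=0, draw]
    LT 270: heading 0 -> 270
    -- iteration 3/4 --
    RT 351: heading 270 -> 279
    FD 3.6: (13.015,6.925) -> (13.578,3.369) [heading=279, draw]
    LT 270: heading 279 -> 189
    -- iteration 4/4 --
    RT 351: heading 189 -> 198
    FD 3.6: (13.578,3.369) -> (10.154,2.256) [heading=198, draw]
    LT 270: heading 198 -> 108
  ]
  -- iteration 4/4 --
  FD 4.3: (10.154,2.256) -> (8.826,6.346) [heading=108, draw]
  REPEAT 4 [
    -- iteration 1/4 --
    RT 351: heading 108 -> 117
    FD 3.6: (8.826,6.346) -> (7.191,9.554) [heading=117, draw]
    LT 270: heading 117 -> 27
    -- iteration 2/4 --
    RT 351: heading 27 -> 36
    FD 3.6: (7.191,9.554) -> (10.104,11.67) [heading=36, draw]
    LT 270: heading 36 -> 306
    -- iteration 3/4 --
    RT 351: heading 306 -> 315
    FD 3.6: (10.104,11.67) -> (12.649,9.124) [heading=315, draw]
    LT 270: heading 315 -> 225
    -- iteration 4/4 --
    RT 351: heading 225 -> 234
    FD 3.6: (12.649,9.124) -> (10.533,6.212) [heading=234, draw]
    LT 270: heading 234 -> 144
  ]
]
FD 3.4: (10.533,6.212) -> (7.783,8.21) [heading=144, draw]
Final: pos=(7.783,8.21), heading=144, 21 segment(s) drawn

Segment lengths:
  seg 1: (0,0) -> (4.3,0), length = 4.3
  seg 2: (4.3,0) -> (7.856,0.563), length = 3.6
  seg 3: (7.856,0.563) -> (8.968,-2.861), length = 3.6
  seg 4: (8.968,-2.861) -> (5.761,-4.495), length = 3.6
  seg 5: (5.761,-4.495) -> (3.644,-1.583), length = 3.6
  seg 6: (3.644,-1.583) -> (7.123,0.945), length = 4.3
  seg 7: (7.123,0.945) -> (9.669,3.491), length = 3.6
  seg 8: (9.669,3.491) -> (12.581,1.374), length = 3.6
  seg 9: (12.581,1.374) -> (10.947,-1.833), length = 3.6
  seg 10: (10.947,-1.833) -> (7.523,-0.721), length = 3.6
  seg 11: (7.523,-0.721) -> (8.852,3.369), length = 4.3
  seg 12: (8.852,3.369) -> (9.415,6.925), length = 3.6
  seg 13: (9.415,6.925) -> (13.015,6.925), length = 3.6
  seg 14: (13.015,6.925) -> (13.578,3.369), length = 3.6
  seg 15: (13.578,3.369) -> (10.154,2.256), length = 3.6
  seg 16: (10.154,2.256) -> (8.826,6.346), length = 4.3
  seg 17: (8.826,6.346) -> (7.191,9.554), length = 3.6
  seg 18: (7.191,9.554) -> (10.104,11.67), length = 3.6
  seg 19: (10.104,11.67) -> (12.649,9.124), length = 3.6
  seg 20: (12.649,9.124) -> (10.533,6.212), length = 3.6
  seg 21: (10.533,6.212) -> (7.783,8.21), length = 3.4
Total = 78.2

Answer: 78.2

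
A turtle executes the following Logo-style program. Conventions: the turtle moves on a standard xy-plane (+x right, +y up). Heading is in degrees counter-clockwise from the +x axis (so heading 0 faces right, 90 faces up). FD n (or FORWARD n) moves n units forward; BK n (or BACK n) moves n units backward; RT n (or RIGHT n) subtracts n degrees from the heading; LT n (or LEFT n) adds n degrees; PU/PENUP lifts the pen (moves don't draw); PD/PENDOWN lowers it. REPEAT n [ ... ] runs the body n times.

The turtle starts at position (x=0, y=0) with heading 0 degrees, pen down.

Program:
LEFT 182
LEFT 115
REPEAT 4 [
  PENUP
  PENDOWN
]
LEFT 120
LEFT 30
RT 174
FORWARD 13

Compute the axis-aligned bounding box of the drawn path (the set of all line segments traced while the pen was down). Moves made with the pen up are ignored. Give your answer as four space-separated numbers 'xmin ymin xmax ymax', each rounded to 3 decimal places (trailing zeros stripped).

Executing turtle program step by step:
Start: pos=(0,0), heading=0, pen down
LT 182: heading 0 -> 182
LT 115: heading 182 -> 297
REPEAT 4 [
  -- iteration 1/4 --
  PU: pen up
  PD: pen down
  -- iteration 2/4 --
  PU: pen up
  PD: pen down
  -- iteration 3/4 --
  PU: pen up
  PD: pen down
  -- iteration 4/4 --
  PU: pen up
  PD: pen down
]
LT 120: heading 297 -> 57
LT 30: heading 57 -> 87
RT 174: heading 87 -> 273
FD 13: (0,0) -> (0.68,-12.982) [heading=273, draw]
Final: pos=(0.68,-12.982), heading=273, 1 segment(s) drawn

Segment endpoints: x in {0, 0.68}, y in {-12.982, 0}
xmin=0, ymin=-12.982, xmax=0.68, ymax=0

Answer: 0 -12.982 0.68 0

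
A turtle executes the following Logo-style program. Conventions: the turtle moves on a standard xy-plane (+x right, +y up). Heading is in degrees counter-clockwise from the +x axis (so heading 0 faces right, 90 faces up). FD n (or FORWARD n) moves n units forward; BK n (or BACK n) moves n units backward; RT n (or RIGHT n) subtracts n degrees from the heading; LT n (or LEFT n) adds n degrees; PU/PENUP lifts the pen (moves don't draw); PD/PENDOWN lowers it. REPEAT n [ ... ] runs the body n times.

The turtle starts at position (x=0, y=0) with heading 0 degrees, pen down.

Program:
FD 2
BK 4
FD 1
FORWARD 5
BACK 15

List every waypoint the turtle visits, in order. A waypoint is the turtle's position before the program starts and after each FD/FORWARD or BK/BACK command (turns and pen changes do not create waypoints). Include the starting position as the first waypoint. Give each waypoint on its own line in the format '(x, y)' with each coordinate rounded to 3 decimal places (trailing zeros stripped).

Executing turtle program step by step:
Start: pos=(0,0), heading=0, pen down
FD 2: (0,0) -> (2,0) [heading=0, draw]
BK 4: (2,0) -> (-2,0) [heading=0, draw]
FD 1: (-2,0) -> (-1,0) [heading=0, draw]
FD 5: (-1,0) -> (4,0) [heading=0, draw]
BK 15: (4,0) -> (-11,0) [heading=0, draw]
Final: pos=(-11,0), heading=0, 5 segment(s) drawn
Waypoints (6 total):
(0, 0)
(2, 0)
(-2, 0)
(-1, 0)
(4, 0)
(-11, 0)

Answer: (0, 0)
(2, 0)
(-2, 0)
(-1, 0)
(4, 0)
(-11, 0)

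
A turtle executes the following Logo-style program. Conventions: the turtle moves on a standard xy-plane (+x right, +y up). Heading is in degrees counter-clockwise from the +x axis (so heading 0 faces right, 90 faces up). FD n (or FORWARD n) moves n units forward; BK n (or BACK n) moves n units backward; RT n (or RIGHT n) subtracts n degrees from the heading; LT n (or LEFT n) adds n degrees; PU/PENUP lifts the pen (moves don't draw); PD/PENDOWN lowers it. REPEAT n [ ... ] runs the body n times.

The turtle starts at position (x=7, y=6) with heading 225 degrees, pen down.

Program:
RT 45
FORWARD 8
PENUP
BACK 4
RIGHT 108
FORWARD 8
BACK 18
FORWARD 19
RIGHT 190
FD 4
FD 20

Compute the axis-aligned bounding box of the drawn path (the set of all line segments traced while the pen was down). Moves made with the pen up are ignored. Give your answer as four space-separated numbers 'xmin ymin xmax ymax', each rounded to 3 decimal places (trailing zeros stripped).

Executing turtle program step by step:
Start: pos=(7,6), heading=225, pen down
RT 45: heading 225 -> 180
FD 8: (7,6) -> (-1,6) [heading=180, draw]
PU: pen up
BK 4: (-1,6) -> (3,6) [heading=180, move]
RT 108: heading 180 -> 72
FD 8: (3,6) -> (5.472,13.608) [heading=72, move]
BK 18: (5.472,13.608) -> (-0.09,-3.511) [heading=72, move]
FD 19: (-0.09,-3.511) -> (5.781,14.56) [heading=72, move]
RT 190: heading 72 -> 242
FD 4: (5.781,14.56) -> (3.903,11.028) [heading=242, move]
FD 20: (3.903,11.028) -> (-5.486,-6.631) [heading=242, move]
Final: pos=(-5.486,-6.631), heading=242, 1 segment(s) drawn

Segment endpoints: x in {-1, 7}, y in {6, 6}
xmin=-1, ymin=6, xmax=7, ymax=6

Answer: -1 6 7 6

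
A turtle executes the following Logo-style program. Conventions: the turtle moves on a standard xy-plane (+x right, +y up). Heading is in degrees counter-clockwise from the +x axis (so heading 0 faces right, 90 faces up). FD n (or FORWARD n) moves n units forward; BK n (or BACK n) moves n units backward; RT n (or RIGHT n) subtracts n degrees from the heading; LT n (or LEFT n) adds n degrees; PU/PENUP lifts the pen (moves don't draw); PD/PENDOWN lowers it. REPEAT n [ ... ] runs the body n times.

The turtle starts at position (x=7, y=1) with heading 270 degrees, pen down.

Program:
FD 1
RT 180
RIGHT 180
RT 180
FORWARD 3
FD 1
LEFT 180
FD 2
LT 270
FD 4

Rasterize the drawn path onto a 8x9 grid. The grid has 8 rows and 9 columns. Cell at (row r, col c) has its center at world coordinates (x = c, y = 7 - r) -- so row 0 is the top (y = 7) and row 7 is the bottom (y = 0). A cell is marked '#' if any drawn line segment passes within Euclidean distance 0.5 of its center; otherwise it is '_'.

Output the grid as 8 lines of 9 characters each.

Answer: _________
_________
_________
_______#_
_______#_
___#####_
_______#_
_______#_

Derivation:
Segment 0: (7,1) -> (7,0)
Segment 1: (7,0) -> (7,3)
Segment 2: (7,3) -> (7,4)
Segment 3: (7,4) -> (7,2)
Segment 4: (7,2) -> (3,2)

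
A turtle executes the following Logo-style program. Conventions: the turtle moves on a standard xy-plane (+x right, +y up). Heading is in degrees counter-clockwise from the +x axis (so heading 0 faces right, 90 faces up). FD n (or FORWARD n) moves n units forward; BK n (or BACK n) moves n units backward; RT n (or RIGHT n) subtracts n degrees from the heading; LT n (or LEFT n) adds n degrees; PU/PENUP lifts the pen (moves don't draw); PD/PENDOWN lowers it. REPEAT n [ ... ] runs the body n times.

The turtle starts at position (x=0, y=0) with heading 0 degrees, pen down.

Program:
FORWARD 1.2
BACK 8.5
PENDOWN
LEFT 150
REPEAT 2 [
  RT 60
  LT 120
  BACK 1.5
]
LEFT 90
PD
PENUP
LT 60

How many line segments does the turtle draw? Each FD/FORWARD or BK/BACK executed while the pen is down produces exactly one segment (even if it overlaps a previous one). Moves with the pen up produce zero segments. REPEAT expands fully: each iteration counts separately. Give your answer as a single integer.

Executing turtle program step by step:
Start: pos=(0,0), heading=0, pen down
FD 1.2: (0,0) -> (1.2,0) [heading=0, draw]
BK 8.5: (1.2,0) -> (-7.3,0) [heading=0, draw]
PD: pen down
LT 150: heading 0 -> 150
REPEAT 2 [
  -- iteration 1/2 --
  RT 60: heading 150 -> 90
  LT 120: heading 90 -> 210
  BK 1.5: (-7.3,0) -> (-6.001,0.75) [heading=210, draw]
  -- iteration 2/2 --
  RT 60: heading 210 -> 150
  LT 120: heading 150 -> 270
  BK 1.5: (-6.001,0.75) -> (-6.001,2.25) [heading=270, draw]
]
LT 90: heading 270 -> 0
PD: pen down
PU: pen up
LT 60: heading 0 -> 60
Final: pos=(-6.001,2.25), heading=60, 4 segment(s) drawn
Segments drawn: 4

Answer: 4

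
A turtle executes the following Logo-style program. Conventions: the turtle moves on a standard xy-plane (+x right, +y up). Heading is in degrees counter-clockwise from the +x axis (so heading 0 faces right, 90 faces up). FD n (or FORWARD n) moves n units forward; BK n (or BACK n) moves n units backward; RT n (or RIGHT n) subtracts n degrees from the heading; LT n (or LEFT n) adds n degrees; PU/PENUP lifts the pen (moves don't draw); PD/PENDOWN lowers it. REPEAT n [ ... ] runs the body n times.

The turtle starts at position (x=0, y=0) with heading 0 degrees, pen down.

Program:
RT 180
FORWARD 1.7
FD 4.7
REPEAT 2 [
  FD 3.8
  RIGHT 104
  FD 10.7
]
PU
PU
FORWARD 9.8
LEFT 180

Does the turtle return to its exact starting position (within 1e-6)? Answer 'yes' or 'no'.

Executing turtle program step by step:
Start: pos=(0,0), heading=0, pen down
RT 180: heading 0 -> 180
FD 1.7: (0,0) -> (-1.7,0) [heading=180, draw]
FD 4.7: (-1.7,0) -> (-6.4,0) [heading=180, draw]
REPEAT 2 [
  -- iteration 1/2 --
  FD 3.8: (-6.4,0) -> (-10.2,0) [heading=180, draw]
  RT 104: heading 180 -> 76
  FD 10.7: (-10.2,0) -> (-7.611,10.382) [heading=76, draw]
  -- iteration 2/2 --
  FD 3.8: (-7.611,10.382) -> (-6.692,14.069) [heading=76, draw]
  RT 104: heading 76 -> 332
  FD 10.7: (-6.692,14.069) -> (2.755,9.046) [heading=332, draw]
]
PU: pen up
PU: pen up
FD 9.8: (2.755,9.046) -> (11.408,4.445) [heading=332, move]
LT 180: heading 332 -> 152
Final: pos=(11.408,4.445), heading=152, 6 segment(s) drawn

Start position: (0, 0)
Final position: (11.408, 4.445)
Distance = 12.244; >= 1e-6 -> NOT closed

Answer: no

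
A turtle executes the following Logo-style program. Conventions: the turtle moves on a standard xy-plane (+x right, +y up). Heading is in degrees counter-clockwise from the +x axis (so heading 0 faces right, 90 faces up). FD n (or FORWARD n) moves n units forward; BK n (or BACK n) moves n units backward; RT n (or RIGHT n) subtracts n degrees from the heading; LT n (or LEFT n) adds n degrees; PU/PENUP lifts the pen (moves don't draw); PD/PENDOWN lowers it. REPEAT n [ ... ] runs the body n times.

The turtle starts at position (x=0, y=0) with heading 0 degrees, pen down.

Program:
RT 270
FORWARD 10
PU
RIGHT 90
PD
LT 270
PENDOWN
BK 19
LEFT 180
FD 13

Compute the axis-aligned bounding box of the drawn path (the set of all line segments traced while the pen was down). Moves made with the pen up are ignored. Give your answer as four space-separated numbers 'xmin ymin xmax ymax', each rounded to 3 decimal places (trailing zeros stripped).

Executing turtle program step by step:
Start: pos=(0,0), heading=0, pen down
RT 270: heading 0 -> 90
FD 10: (0,0) -> (0,10) [heading=90, draw]
PU: pen up
RT 90: heading 90 -> 0
PD: pen down
LT 270: heading 0 -> 270
PD: pen down
BK 19: (0,10) -> (0,29) [heading=270, draw]
LT 180: heading 270 -> 90
FD 13: (0,29) -> (0,42) [heading=90, draw]
Final: pos=(0,42), heading=90, 3 segment(s) drawn

Segment endpoints: x in {0, 0, 0, 0}, y in {0, 10, 29, 42}
xmin=0, ymin=0, xmax=0, ymax=42

Answer: 0 0 0 42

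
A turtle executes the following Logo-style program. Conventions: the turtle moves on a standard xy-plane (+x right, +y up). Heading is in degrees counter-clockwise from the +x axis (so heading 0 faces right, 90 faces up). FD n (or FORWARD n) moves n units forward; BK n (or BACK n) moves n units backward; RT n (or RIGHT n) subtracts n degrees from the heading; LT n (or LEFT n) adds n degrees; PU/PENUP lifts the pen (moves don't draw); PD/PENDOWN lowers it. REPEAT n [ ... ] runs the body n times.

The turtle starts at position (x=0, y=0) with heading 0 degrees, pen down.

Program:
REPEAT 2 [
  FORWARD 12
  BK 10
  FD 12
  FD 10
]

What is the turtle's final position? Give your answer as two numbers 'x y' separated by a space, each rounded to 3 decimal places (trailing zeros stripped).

Executing turtle program step by step:
Start: pos=(0,0), heading=0, pen down
REPEAT 2 [
  -- iteration 1/2 --
  FD 12: (0,0) -> (12,0) [heading=0, draw]
  BK 10: (12,0) -> (2,0) [heading=0, draw]
  FD 12: (2,0) -> (14,0) [heading=0, draw]
  FD 10: (14,0) -> (24,0) [heading=0, draw]
  -- iteration 2/2 --
  FD 12: (24,0) -> (36,0) [heading=0, draw]
  BK 10: (36,0) -> (26,0) [heading=0, draw]
  FD 12: (26,0) -> (38,0) [heading=0, draw]
  FD 10: (38,0) -> (48,0) [heading=0, draw]
]
Final: pos=(48,0), heading=0, 8 segment(s) drawn

Answer: 48 0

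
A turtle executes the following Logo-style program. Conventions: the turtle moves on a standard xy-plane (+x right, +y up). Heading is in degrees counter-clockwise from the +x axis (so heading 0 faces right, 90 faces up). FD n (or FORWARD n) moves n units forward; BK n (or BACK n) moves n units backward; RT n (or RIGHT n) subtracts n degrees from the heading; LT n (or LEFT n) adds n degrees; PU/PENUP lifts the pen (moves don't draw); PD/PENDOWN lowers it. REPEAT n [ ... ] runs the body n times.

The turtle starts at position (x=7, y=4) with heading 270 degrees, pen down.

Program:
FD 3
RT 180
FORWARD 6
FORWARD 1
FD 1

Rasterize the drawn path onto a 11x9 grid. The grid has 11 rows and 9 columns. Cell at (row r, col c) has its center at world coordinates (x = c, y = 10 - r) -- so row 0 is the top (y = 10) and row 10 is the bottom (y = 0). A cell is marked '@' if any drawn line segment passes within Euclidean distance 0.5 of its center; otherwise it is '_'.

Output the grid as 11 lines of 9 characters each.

Segment 0: (7,4) -> (7,1)
Segment 1: (7,1) -> (7,7)
Segment 2: (7,7) -> (7,8)
Segment 3: (7,8) -> (7,9)

Answer: _________
_______@_
_______@_
_______@_
_______@_
_______@_
_______@_
_______@_
_______@_
_______@_
_________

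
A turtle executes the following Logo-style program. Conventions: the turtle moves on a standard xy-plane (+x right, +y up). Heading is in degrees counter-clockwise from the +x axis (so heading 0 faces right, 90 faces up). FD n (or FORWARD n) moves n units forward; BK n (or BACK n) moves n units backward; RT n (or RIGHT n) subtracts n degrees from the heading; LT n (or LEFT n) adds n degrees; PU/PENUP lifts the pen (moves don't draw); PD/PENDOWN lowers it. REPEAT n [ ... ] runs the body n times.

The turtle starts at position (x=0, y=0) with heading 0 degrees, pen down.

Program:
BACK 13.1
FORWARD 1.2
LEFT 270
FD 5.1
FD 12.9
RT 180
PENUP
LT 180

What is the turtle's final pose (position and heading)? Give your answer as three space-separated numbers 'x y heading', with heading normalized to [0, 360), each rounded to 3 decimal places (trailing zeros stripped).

Answer: -11.9 -18 270

Derivation:
Executing turtle program step by step:
Start: pos=(0,0), heading=0, pen down
BK 13.1: (0,0) -> (-13.1,0) [heading=0, draw]
FD 1.2: (-13.1,0) -> (-11.9,0) [heading=0, draw]
LT 270: heading 0 -> 270
FD 5.1: (-11.9,0) -> (-11.9,-5.1) [heading=270, draw]
FD 12.9: (-11.9,-5.1) -> (-11.9,-18) [heading=270, draw]
RT 180: heading 270 -> 90
PU: pen up
LT 180: heading 90 -> 270
Final: pos=(-11.9,-18), heading=270, 4 segment(s) drawn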